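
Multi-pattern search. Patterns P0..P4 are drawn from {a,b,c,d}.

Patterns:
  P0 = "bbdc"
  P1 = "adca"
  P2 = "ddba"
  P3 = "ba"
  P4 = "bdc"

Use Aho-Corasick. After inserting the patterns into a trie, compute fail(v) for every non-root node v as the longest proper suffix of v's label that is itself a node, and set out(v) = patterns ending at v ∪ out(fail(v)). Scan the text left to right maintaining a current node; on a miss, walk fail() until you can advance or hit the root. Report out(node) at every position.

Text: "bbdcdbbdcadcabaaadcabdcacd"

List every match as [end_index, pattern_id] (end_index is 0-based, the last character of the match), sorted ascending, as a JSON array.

Build:
Trie nodes:
  n0 'ε': a→5 b→1 d→9
  n1 'b': a→13 b→2 d→14
  n2 'bb': d→3
  n3 'bbd': c→4
  n4 'bbdc': ·  [P0 ends]
  n5 'a': d→6
  n6 'ad': c→7
  n7 'adc': a→8
  n8 'adca': ·  [P1 ends]
  n9 'd': d→10
  n10 'dd': b→11
  n11 'ddb': a→12
  n12 'ddba': ·  [P2 ends]
  n13 'ba': ·  [P3 ends]
  n14 'bd': c→15
  n15 'bdc': ·  [P4 ends]

Failure links (BFS by depth):
  fail(1) 'b': from fail(0)=0 chase 'b': 0 ⇒ 0;  out=∅∪out(0)=∅
  fail(5) 'a': from fail(0)=0 chase 'a': 0 ⇒ 0;  out=∅∪out(0)=∅
  fail(9) 'd': from fail(0)=0 chase 'd': 0 ⇒ 0;  out=∅∪out(0)=∅
  fail(2) 'bb': from fail(1)=0 chase 'b': 0 ⇒ 1;  out=∅∪out(1)=∅
  fail(6) 'ad': from fail(5)=0 chase 'd': 0 ⇒ 9;  out=∅∪out(9)=∅
  fail(10) 'dd': from fail(9)=0 chase 'd': 0 ⇒ 9;  out=∅∪out(9)=∅
  fail(13) 'ba': from fail(1)=0 chase 'a': 0 ⇒ 5;  out={3}∪out(5)={3}
  fail(14) 'bd': from fail(1)=0 chase 'd': 0 ⇒ 9;  out=∅∪out(9)=∅
  fail(3) 'bbd': from fail(2)=1 chase 'd': 1 ⇒ 14;  out=∅∪out(14)=∅
  fail(7) 'adc': from fail(6)=9 chase 'c': 9→0 ⇒ 0;  out=∅∪out(0)=∅
  fail(11) 'ddb': from fail(10)=9 chase 'b': 9→0 ⇒ 1;  out=∅∪out(1)=∅
  fail(15) 'bdc': from fail(14)=9 chase 'c': 9→0 ⇒ 0;  out={4}∪out(0)={4}
  fail(4) 'bbdc': from fail(3)=14 chase 'c': 14 ⇒ 15;  out={0}∪out(15)={0,4}
  fail(8) 'adca': from fail(7)=0 chase 'a': 0 ⇒ 5;  out={1}∪out(5)={1}
  fail(12) 'ddba': from fail(11)=1 chase 'a': 1 ⇒ 13;  out={2}∪out(13)={2,3}

Scan:
pos 0 'b': at 1
pos 1 'b': at 2
pos 2 'd': at 3
pos 3 'c': at 4  → match P0@[0:3],P4@[1:3]
pos 4 'd': at 9 (via fail)
pos 5 'b': at 1 (via fail)
pos 6 'b': at 2
pos 7 'd': at 3
pos 8 'c': at 4  → match P0@[5:8],P4@[6:8]
pos 9 'a': at 5 (via fail)
pos 10 'd': at 6
pos 11 'c': at 7
pos 12 'a': at 8  → match P1@[9:12]
pos 13 'b': at 1 (via fail)
pos 14 'a': at 13  → match P3@[13:14]
pos 15 'a': at 5 (via fail)
pos 16 'a': at 5 (via fail)
pos 17 'd': at 6
pos 18 'c': at 7
pos 19 'a': at 8  → match P1@[16:19]
pos 20 'b': at 1 (via fail)
pos 21 'd': at 14
pos 22 'c': at 15  → match P4@[20:22]
pos 23 'a': at 5 (via fail)
pos 24 'c': at 0 (via fail)
pos 25 'd': at 9

All matches (sorted): [[3,0],[3,4],[8,0],[8,4],[12,1],[14,3],[19,1],[22,4]]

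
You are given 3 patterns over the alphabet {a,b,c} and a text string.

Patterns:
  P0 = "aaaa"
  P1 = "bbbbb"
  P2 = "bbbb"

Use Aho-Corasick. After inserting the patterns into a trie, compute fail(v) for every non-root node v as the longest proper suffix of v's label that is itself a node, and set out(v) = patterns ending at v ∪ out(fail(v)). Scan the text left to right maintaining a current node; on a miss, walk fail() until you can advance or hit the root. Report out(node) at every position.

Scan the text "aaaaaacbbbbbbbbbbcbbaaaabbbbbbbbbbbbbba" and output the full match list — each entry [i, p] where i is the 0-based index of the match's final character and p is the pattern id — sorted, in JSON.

Construct AC machine:
Trie nodes:
  0='ε' goto a→1 b→5
  1='a' goto a→2
  2='aa' goto a→3
  3='aaa' goto a→4
  4='aaaa' goto ·  ←P0
  5='b' goto b→6
  6='bb' goto b→7
  7='bbb' goto b→8
  8='bbbb' goto b→9  ←P2
  9='bbbbb' goto ·  ←P1

BFS fail/out derivation:
  fail(1) 'a': from fail(0)=0 chase 'a': 0 ⇒ 0;  out=∅∪out(0)=∅
  fail(5) 'b': from fail(0)=0 chase 'b': 0 ⇒ 0;  out=∅∪out(0)=∅
  fail(2) 'aa': from fail(1)=0 chase 'a': 0 ⇒ 1;  out=∅∪out(1)=∅
  fail(6) 'bb': from fail(5)=0 chase 'b': 0 ⇒ 5;  out=∅∪out(5)=∅
  fail(3) 'aaa': from fail(2)=1 chase 'a': 1 ⇒ 2;  out=∅∪out(2)=∅
  fail(7) 'bbb': from fail(6)=5 chase 'b': 5 ⇒ 6;  out=∅∪out(6)=∅
  fail(4) 'aaaa': from fail(3)=2 chase 'a': 2 ⇒ 3;  out={0}∪out(3)={0}
  fail(8) 'bbbb': from fail(7)=6 chase 'b': 6 ⇒ 7;  out={2}∪out(7)={2}
  fail(9) 'bbbbb': from fail(8)=7 chase 'b': 7 ⇒ 8;  out={1}∪out(8)={1,2}

Scan:
i=0 'a': node 0→1
i=1 'a': node 1→2
i=2 'a': node 2→3
i=3 'a': node 3→4  ** P0@[0:3]
i=4 'a': node 4→4 (via fail)  ** P0@[1:4]
i=5 'a': node 4→4 (via fail)  ** P0@[2:5]
i=6 'c': node 4→0 (via fail)
i=7 'b': node 0→5
i=8 'b': node 5→6
i=9 'b': node 6→7
i=10 'b': node 7→8  ** P2@[7:10]
i=11 'b': node 8→9  ** P1@[7:11],P2@[8:11]
i=12 'b': node 9→9 (via fail)  ** P1@[8:12],P2@[9:12]
i=13 'b': node 9→9 (via fail)  ** P1@[9:13],P2@[10:13]
i=14 'b': node 9→9 (via fail)  ** P1@[10:14],P2@[11:14]
i=15 'b': node 9→9 (via fail)  ** P1@[11:15],P2@[12:15]
i=16 'b': node 9→9 (via fail)  ** P1@[12:16],P2@[13:16]
i=17 'c': node 9→0 (via fail)
i=18 'b': node 0→5
i=19 'b': node 5→6
i=20 'a': node 6→1 (via fail)
i=21 'a': node 1→2
i=22 'a': node 2→3
i=23 'a': node 3→4  ** P0@[20:23]
i=24 'b': node 4→5 (via fail)
i=25 'b': node 5→6
i=26 'b': node 6→7
i=27 'b': node 7→8  ** P2@[24:27]
i=28 'b': node 8→9  ** P1@[24:28],P2@[25:28]
i=29 'b': node 9→9 (via fail)  ** P1@[25:29],P2@[26:29]
i=30 'b': node 9→9 (via fail)  ** P1@[26:30],P2@[27:30]
i=31 'b': node 9→9 (via fail)  ** P1@[27:31],P2@[28:31]
i=32 'b': node 9→9 (via fail)  ** P1@[28:32],P2@[29:32]
i=33 'b': node 9→9 (via fail)  ** P1@[29:33],P2@[30:33]
i=34 'b': node 9→9 (via fail)  ** P1@[30:34],P2@[31:34]
i=35 'b': node 9→9 (via fail)  ** P1@[31:35],P2@[32:35]
i=36 'b': node 9→9 (via fail)  ** P1@[32:36],P2@[33:36]
i=37 'b': node 9→9 (via fail)  ** P1@[33:37],P2@[34:37]
i=38 'a': node 9→1 (via fail)

All matches (sorted): [[3,0],[4,0],[5,0],[10,2],[11,1],[11,2],[12,1],[12,2],[13,1],[13,2],[14,1],[14,2],[15,1],[15,2],[16,1],[16,2],[23,0],[27,2],[28,1],[28,2],[29,1],[29,2],[30,1],[30,2],[31,1],[31,2],[32,1],[32,2],[33,1],[33,2],[34,1],[34,2],[35,1],[35,2],[36,1],[36,2],[37,1],[37,2]]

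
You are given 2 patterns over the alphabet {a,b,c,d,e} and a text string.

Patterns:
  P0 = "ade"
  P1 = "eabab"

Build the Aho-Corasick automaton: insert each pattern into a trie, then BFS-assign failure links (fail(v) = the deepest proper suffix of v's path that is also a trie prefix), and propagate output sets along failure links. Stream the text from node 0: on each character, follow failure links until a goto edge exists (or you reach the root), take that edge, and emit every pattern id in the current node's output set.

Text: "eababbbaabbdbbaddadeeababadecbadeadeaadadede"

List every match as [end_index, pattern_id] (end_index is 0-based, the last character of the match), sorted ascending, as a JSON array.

Construct AC machine:
Trie (insert patterns):
  0='ε' goto a→1 e→4
  1='a' goto d→2
  2='ad' goto e→3
  3='ade' goto ·  [P0 ends]
  4='e' goto a→5
  5='ea' goto b→6
  6='eab' goto a→7
  7='eaba' goto b→8
  8='eabab' goto ·  [P1 ends]

Failure links (BFS by depth):
  fail(1) 'a': from fail(0)=0 chase 'a': 0 ⇒ 0;  out=∅∪out(0)=∅
  fail(4) 'e': from fail(0)=0 chase 'e': 0 ⇒ 0;  out=∅∪out(0)=∅
  fail(2) 'ad': from fail(1)=0 chase 'd': 0 ⇒ 0;  out=∅∪out(0)=∅
  fail(5) 'ea': from fail(4)=0 chase 'a': 0 ⇒ 1;  out=∅∪out(1)=∅
  fail(3) 'ade': from fail(2)=0 chase 'e': 0 ⇒ 4;  out={0}∪out(4)={0}
  fail(6) 'eab': from fail(5)=1 chase 'b': 1→0 ⇒ 0;  out=∅∪out(0)=∅
  fail(7) 'eaba': from fail(6)=0 chase 'a': 0 ⇒ 1;  out=∅∪out(1)=∅
  fail(8) 'eabab': from fail(7)=1 chase 'b': 1→0 ⇒ 0;  out={1}∪out(0)={1}

Run:
i=0 'e': node 0→4
i=1 'a': node 4→5
i=2 'b': node 5→6
i=3 'a': node 6→7
i=4 'b': node 7→8  emit P1@[0:4]
i=5 'b': node 8→0 (via fail)
i=6 'b': node 0→0
i=7 'a': node 0→1
i=8 'a': node 1→1 (via fail)
i=9 'b': node 1→0 (via fail)
i=10 'b': node 0→0
i=11 'd': node 0→0
i=12 'b': node 0→0
i=13 'b': node 0→0
i=14 'a': node 0→1
i=15 'd': node 1→2
i=16 'd': node 2→0 (via fail)
i=17 'a': node 0→1
i=18 'd': node 1→2
i=19 'e': node 2→3  emit P0@[17:19]
i=20 'e': node 3→4 (via fail)
i=21 'a': node 4→5
i=22 'b': node 5→6
i=23 'a': node 6→7
i=24 'b': node 7→8  emit P1@[20:24]
i=25 'a': node 8→1 (via fail)
i=26 'd': node 1→2
i=27 'e': node 2→3  emit P0@[25:27]
i=28 'c': node 3→0 (via fail)
i=29 'b': node 0→0
i=30 'a': node 0→1
i=31 'd': node 1→2
i=32 'e': node 2→3  emit P0@[30:32]
i=33 'a': node 3→5 (via fail)
i=34 'd': node 5→2 (via fail)
i=35 'e': node 2→3  emit P0@[33:35]
i=36 'a': node 3→5 (via fail)
i=37 'a': node 5→1 (via fail)
i=38 'd': node 1→2
i=39 'a': node 2→1 (via fail)
i=40 'd': node 1→2
i=41 'e': node 2→3  emit P0@[39:41]
i=42 'd': node 3→0 (via fail)
i=43 'e': node 0→4

Result: [[4,1],[19,0],[24,1],[27,0],[32,0],[35,0],[41,0]]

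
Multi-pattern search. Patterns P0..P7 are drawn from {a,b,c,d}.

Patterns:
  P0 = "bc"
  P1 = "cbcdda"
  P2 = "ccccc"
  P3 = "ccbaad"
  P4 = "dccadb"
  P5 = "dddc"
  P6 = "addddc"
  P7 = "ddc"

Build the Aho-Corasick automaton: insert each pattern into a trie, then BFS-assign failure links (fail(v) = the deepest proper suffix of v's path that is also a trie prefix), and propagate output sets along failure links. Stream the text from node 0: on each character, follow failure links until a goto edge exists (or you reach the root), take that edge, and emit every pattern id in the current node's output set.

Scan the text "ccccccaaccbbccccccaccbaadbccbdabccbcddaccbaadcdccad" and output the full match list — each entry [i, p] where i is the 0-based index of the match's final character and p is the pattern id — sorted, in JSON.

Build:
Trie nodes:
  n0 'ε': a→26 b→1 c→3 d→17
  n1 'b': c→2
  n2 'bc': ·  [P0 ends]
  n3 'c': b→4 c→9
  n4 'cb': c→5
  n5 'cbc': d→6
  n6 'cbcd': d→7
  n7 'cbcdd': a→8
  n8 'cbcdda': ·  [P1 ends]
  n9 'cc': b→13 c→10
  n10 'ccc': c→11
  n11 'cccc': c→12
  n12 'ccccc': ·  [P2 ends]
  n13 'ccb': a→14
  n14 'ccba': a→15
  n15 'ccbaa': d→16
  n16 'ccbaad': ·  [P3 ends]
  n17 'd': c→18 d→23
  n18 'dc': c→19
  n19 'dcc': a→20
  n20 'dcca': d→21
  n21 'dccad': b→22
  n22 'dccadb': ·  [P4 ends]
  n23 'dd': c→32 d→24
  n24 'ddd': c→25
  n25 'dddc': ·  [P5 ends]
  n26 'a': d→27
  n27 'ad': d→28
  n28 'add': d→29
  n29 'addd': d→30
  n30 'adddd': c→31
  n31 'addddc': ·  [P6 ends]
  n32 'ddc': ·  [P7 ends]

BFS fail/out derivation:
  n1('b'): parent n0 fail=0; on 'b' 0 → fail=0;  out ∅∪∅=∅
  n3('c'): parent n0 fail=0; on 'c' 0 → fail=0;  out ∅∪∅=∅
  n17('d'): parent n0 fail=0; on 'd' 0 → fail=0;  out ∅∪∅=∅
  n26('a'): parent n0 fail=0; on 'a' 0 → fail=0;  out ∅∪∅=∅
  n2('bc'): parent n1 fail=0; on 'c' 0 → fail=3;  out {0}∪∅={0}
  n4('cb'): parent n3 fail=0; on 'b' 0 → fail=1;  out ∅∪∅=∅
  n9('cc'): parent n3 fail=0; on 'c' 0 → fail=3;  out ∅∪∅=∅
  n18('dc'): parent n17 fail=0; on 'c' 0 → fail=3;  out ∅∪∅=∅
  n23('dd'): parent n17 fail=0; on 'd' 0 → fail=17;  out ∅∪∅=∅
  n27('ad'): parent n26 fail=0; on 'd' 0 → fail=17;  out ∅∪∅=∅
  n5('cbc'): parent n4 fail=1; on 'c' 1 → fail=2;  out ∅∪{0}={0}
  n10('ccc'): parent n9 fail=3; on 'c' 3 → fail=9;  out ∅∪∅=∅
  n13('ccb'): parent n9 fail=3; on 'b' 3 → fail=4;  out ∅∪∅=∅
  n19('dcc'): parent n18 fail=3; on 'c' 3 → fail=9;  out ∅∪∅=∅
  n24('ddd'): parent n23 fail=17; on 'd' 17 → fail=23;  out ∅∪∅=∅
  n28('add'): parent n27 fail=17; on 'd' 17 → fail=23;  out ∅∪∅=∅
  n32('ddc'): parent n23 fail=17; on 'c' 17 → fail=18;  out {7}∪∅={7}
  n6('cbcd'): parent n5 fail=2; on 'd' 2→3→0 → fail=17;  out ∅∪∅=∅
  n11('cccc'): parent n10 fail=9; on 'c' 9 → fail=10;  out ∅∪∅=∅
  n14('ccba'): parent n13 fail=4; on 'a' 4→1→0 → fail=26;  out ∅∪∅=∅
  n20('dcca'): parent n19 fail=9; on 'a' 9→3→0 → fail=26;  out ∅∪∅=∅
  n25('dddc'): parent n24 fail=23; on 'c' 23 → fail=32;  out {5}∪{7}={5,7}
  n29('addd'): parent n28 fail=23; on 'd' 23 → fail=24;  out ∅∪∅=∅
  n7('cbcdd'): parent n6 fail=17; on 'd' 17 → fail=23;  out ∅∪∅=∅
  n12('ccccc'): parent n11 fail=10; on 'c' 10 → fail=11;  out {2}∪∅={2}
  n15('ccbaa'): parent n14 fail=26; on 'a' 26→0 → fail=26;  out ∅∪∅=∅
  n21('dccad'): parent n20 fail=26; on 'd' 26 → fail=27;  out ∅∪∅=∅
  n30('adddd'): parent n29 fail=24; on 'd' 24→23 → fail=24;  out ∅∪∅=∅
  n8('cbcdda'): parent n7 fail=23; on 'a' 23→17→0 → fail=26;  out {1}∪∅={1}
  n16('ccbaad'): parent n15 fail=26; on 'd' 26 → fail=27;  out {3}∪∅={3}
  n22('dccadb'): parent n21 fail=27; on 'b' 27→17→0 → fail=1;  out {4}∪∅={4}
  n31('addddc'): parent n30 fail=24; on 'c' 24 → fail=25;  out {6}∪{5,7}={5,6,7}

Text stream:
i=0 'c': node 0→3
i=1 'c': node 3→9
i=2 'c': node 9→10
i=3 'c': node 10→11
i=4 'c': node 11→12  ** P2@[0:4]
i=5 'c': node 12→12 (fail-walked)  ** P2@[1:5]
i=6 'a': node 12→26 (fail-walked)
i=7 'a': node 26→26 (fail-walked)
i=8 'c': node 26→3 (fail-walked)
i=9 'c': node 3→9
i=10 'b': node 9→13
i=11 'b': node 13→1 (fail-walked)
i=12 'c': node 1→2  ** P0@[11:12]
i=13 'c': node 2→9 (fail-walked)
i=14 'c': node 9→10
i=15 'c': node 10→11
i=16 'c': node 11→12  ** P2@[12:16]
i=17 'c': node 12→12 (fail-walked)  ** P2@[13:17]
i=18 'a': node 12→26 (fail-walked)
i=19 'c': node 26→3 (fail-walked)
i=20 'c': node 3→9
i=21 'b': node 9→13
i=22 'a': node 13→14
i=23 'a': node 14→15
i=24 'd': node 15→16  ** P3@[19:24]
i=25 'b': node 16→1 (fail-walked)
i=26 'c': node 1→2  ** P0@[25:26]
i=27 'c': node 2→9 (fail-walked)
i=28 'b': node 9→13
i=29 'd': node 13→17 (fail-walked)
i=30 'a': node 17→26 (fail-walked)
i=31 'b': node 26→1 (fail-walked)
i=32 'c': node 1→2  ** P0@[31:32]
i=33 'c': node 2→9 (fail-walked)
i=34 'b': node 9→13
i=35 'c': node 13→5 (fail-walked)  ** P0@[34:35]
i=36 'd': node 5→6
i=37 'd': node 6→7
i=38 'a': node 7→8  ** P1@[33:38]
i=39 'c': node 8→3 (fail-walked)
i=40 'c': node 3→9
i=41 'b': node 9→13
i=42 'a': node 13→14
i=43 'a': node 14→15
i=44 'd': node 15→16  ** P3@[39:44]
i=45 'c': node 16→18 (fail-walked)
i=46 'd': node 18→17 (fail-walked)
i=47 'c': node 17→18
i=48 'c': node 18→19
i=49 'a': node 19→20
i=50 'd': node 20→21

All matches (sorted): [[4,2],[5,2],[12,0],[16,2],[17,2],[24,3],[26,0],[32,0],[35,0],[38,1],[44,3]]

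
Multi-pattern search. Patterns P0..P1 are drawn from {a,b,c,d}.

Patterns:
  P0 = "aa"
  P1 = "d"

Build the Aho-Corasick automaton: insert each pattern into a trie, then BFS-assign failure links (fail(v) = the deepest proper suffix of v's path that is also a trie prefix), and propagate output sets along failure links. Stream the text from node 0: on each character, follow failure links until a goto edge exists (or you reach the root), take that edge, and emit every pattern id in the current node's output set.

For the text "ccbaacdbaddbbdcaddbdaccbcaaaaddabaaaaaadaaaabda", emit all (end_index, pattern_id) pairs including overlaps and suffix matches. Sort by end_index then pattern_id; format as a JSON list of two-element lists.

Build:
Trie nodes:
  0='ε' goto a→1 d→3
  1='a' goto a→2
  2='aa' goto ·  ←P0
  3='d' goto ·  ←P1

Failure links (BFS by depth):
  fail(1) 'a': from fail(0)=0 chase 'a': 0 ⇒ 0;  out=∅∪out(0)=∅
  fail(3) 'd': from fail(0)=0 chase 'd': 0 ⇒ 0;  out={1}∪out(0)={1}
  fail(2) 'aa': from fail(1)=0 chase 'a': 0 ⇒ 1;  out={0}∪out(1)={0}

Text stream:
[0] read 'c'  n0⇒n0
[1] read 'c'  n0⇒n0
[2] read 'b'  n0⇒n0
[3] read 'a'  n0⇒n1
[4] read 'a'  n1⇒n2  ** P0@[3:4]
[5] read 'c'  n2⇒n0 (via fail)
[6] read 'd'  n0⇒n3  ** P1@[6:6]
[7] read 'b'  n3⇒n0 (via fail)
[8] read 'a'  n0⇒n1
[9] read 'd'  n1⇒n3 (via fail)  ** P1@[9:9]
[10] read 'd'  n3⇒n3 (via fail)  ** P1@[10:10]
[11] read 'b'  n3⇒n0 (via fail)
[12] read 'b'  n0⇒n0
[13] read 'd'  n0⇒n3  ** P1@[13:13]
[14] read 'c'  n3⇒n0 (via fail)
[15] read 'a'  n0⇒n1
[16] read 'd'  n1⇒n3 (via fail)  ** P1@[16:16]
[17] read 'd'  n3⇒n3 (via fail)  ** P1@[17:17]
[18] read 'b'  n3⇒n0 (via fail)
[19] read 'd'  n0⇒n3  ** P1@[19:19]
[20] read 'a'  n3⇒n1 (via fail)
[21] read 'c'  n1⇒n0 (via fail)
[22] read 'c'  n0⇒n0
[23] read 'b'  n0⇒n0
[24] read 'c'  n0⇒n0
[25] read 'a'  n0⇒n1
[26] read 'a'  n1⇒n2  ** P0@[25:26]
[27] read 'a'  n2⇒n2 (via fail)  ** P0@[26:27]
[28] read 'a'  n2⇒n2 (via fail)  ** P0@[27:28]
[29] read 'd'  n2⇒n3 (via fail)  ** P1@[29:29]
[30] read 'd'  n3⇒n3 (via fail)  ** P1@[30:30]
[31] read 'a'  n3⇒n1 (via fail)
[32] read 'b'  n1⇒n0 (via fail)
[33] read 'a'  n0⇒n1
[34] read 'a'  n1⇒n2  ** P0@[33:34]
[35] read 'a'  n2⇒n2 (via fail)  ** P0@[34:35]
[36] read 'a'  n2⇒n2 (via fail)  ** P0@[35:36]
[37] read 'a'  n2⇒n2 (via fail)  ** P0@[36:37]
[38] read 'a'  n2⇒n2 (via fail)  ** P0@[37:38]
[39] read 'd'  n2⇒n3 (via fail)  ** P1@[39:39]
[40] read 'a'  n3⇒n1 (via fail)
[41] read 'a'  n1⇒n2  ** P0@[40:41]
[42] read 'a'  n2⇒n2 (via fail)  ** P0@[41:42]
[43] read 'a'  n2⇒n2 (via fail)  ** P0@[42:43]
[44] read 'b'  n2⇒n0 (via fail)
[45] read 'd'  n0⇒n3  ** P1@[45:45]
[46] read 'a'  n3⇒n1 (via fail)

All matches (sorted): [[4,0],[6,1],[9,1],[10,1],[13,1],[16,1],[17,1],[19,1],[26,0],[27,0],[28,0],[29,1],[30,1],[34,0],[35,0],[36,0],[37,0],[38,0],[39,1],[41,0],[42,0],[43,0],[45,1]]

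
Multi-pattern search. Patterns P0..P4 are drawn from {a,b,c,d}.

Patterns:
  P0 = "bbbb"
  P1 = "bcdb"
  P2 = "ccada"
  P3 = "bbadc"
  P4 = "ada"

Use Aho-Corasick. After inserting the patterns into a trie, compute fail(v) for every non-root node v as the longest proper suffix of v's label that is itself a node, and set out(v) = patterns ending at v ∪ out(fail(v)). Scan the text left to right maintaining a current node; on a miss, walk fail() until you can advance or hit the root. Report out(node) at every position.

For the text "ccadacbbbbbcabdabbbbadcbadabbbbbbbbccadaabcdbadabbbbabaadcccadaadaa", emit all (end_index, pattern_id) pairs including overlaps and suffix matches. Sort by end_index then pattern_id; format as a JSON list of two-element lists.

Build:
Trie (insert patterns):
  n0 'ε': a→16 b→1 c→8
  n1 'b': b→2 c→5
  n2 'bb': a→13 b→3
  n3 'bbb': b→4
  n4 'bbbb': ·  ←P0
  n5 'bc': d→6
  n6 'bcd': b→7
  n7 'bcdb': ·  ←P1
  n8 'c': c→9
  n9 'cc': a→10
  n10 'cca': d→11
  n11 'ccad': a→12
  n12 'ccada': ·  ←P2
  n13 'bba': d→14
  n14 'bbad': c→15
  n15 'bbadc': ·  ←P3
  n16 'a': d→17
  n17 'ad': a→18
  n18 'ada': ·  ←P4

BFS fail/out derivation:
  fail(1) 'b': from fail(0)=0 chase 'b': 0 ⇒ 0;  out=∅∪out(0)=∅
  fail(8) 'c': from fail(0)=0 chase 'c': 0 ⇒ 0;  out=∅∪out(0)=∅
  fail(16) 'a': from fail(0)=0 chase 'a': 0 ⇒ 0;  out=∅∪out(0)=∅
  fail(2) 'bb': from fail(1)=0 chase 'b': 0 ⇒ 1;  out=∅∪out(1)=∅
  fail(5) 'bc': from fail(1)=0 chase 'c': 0 ⇒ 8;  out=∅∪out(8)=∅
  fail(9) 'cc': from fail(8)=0 chase 'c': 0 ⇒ 8;  out=∅∪out(8)=∅
  fail(17) 'ad': from fail(16)=0 chase 'd': 0 ⇒ 0;  out=∅∪out(0)=∅
  fail(3) 'bbb': from fail(2)=1 chase 'b': 1 ⇒ 2;  out=∅∪out(2)=∅
  fail(6) 'bcd': from fail(5)=8 chase 'd': 8→0 ⇒ 0;  out=∅∪out(0)=∅
  fail(10) 'cca': from fail(9)=8 chase 'a': 8→0 ⇒ 16;  out=∅∪out(16)=∅
  fail(13) 'bba': from fail(2)=1 chase 'a': 1→0 ⇒ 16;  out=∅∪out(16)=∅
  fail(18) 'ada': from fail(17)=0 chase 'a': 0 ⇒ 16;  out={4}∪out(16)={4}
  fail(4) 'bbbb': from fail(3)=2 chase 'b': 2 ⇒ 3;  out={0}∪out(3)={0}
  fail(7) 'bcdb': from fail(6)=0 chase 'b': 0 ⇒ 1;  out={1}∪out(1)={1}
  fail(11) 'ccad': from fail(10)=16 chase 'd': 16 ⇒ 17;  out=∅∪out(17)=∅
  fail(14) 'bbad': from fail(13)=16 chase 'd': 16 ⇒ 17;  out=∅∪out(17)=∅
  fail(12) 'ccada': from fail(11)=17 chase 'a': 17 ⇒ 18;  out={2}∪out(18)={2,4}
  fail(15) 'bbadc': from fail(14)=17 chase 'c': 17→0 ⇒ 8;  out={3}∪out(8)={3}

Scan:
pos 0 'c': at 8
pos 1 'c': at 9
pos 2 'a': at 10
pos 3 'd': at 11
pos 4 'a': at 12  → match P2@[0:4],P4@[2:4]
pos 5 'c': at 8 (via fail)
pos 6 'b': at 1 (via fail)
pos 7 'b': at 2
pos 8 'b': at 3
pos 9 'b': at 4  → match P0@[6:9]
pos 10 'b': at 4 (via fail)  → match P0@[7:10]
pos 11 'c': at 5 (via fail)
pos 12 'a': at 16 (via fail)
pos 13 'b': at 1 (via fail)
pos 14 'd': at 0 (via fail)
pos 15 'a': at 16
pos 16 'b': at 1 (via fail)
pos 17 'b': at 2
pos 18 'b': at 3
pos 19 'b': at 4  → match P0@[16:19]
pos 20 'a': at 13 (via fail)
pos 21 'd': at 14
pos 22 'c': at 15  → match P3@[18:22]
pos 23 'b': at 1 (via fail)
pos 24 'a': at 16 (via fail)
pos 25 'd': at 17
pos 26 'a': at 18  → match P4@[24:26]
pos 27 'b': at 1 (via fail)
pos 28 'b': at 2
pos 29 'b': at 3
pos 30 'b': at 4  → match P0@[27:30]
pos 31 'b': at 4 (via fail)  → match P0@[28:31]
pos 32 'b': at 4 (via fail)  → match P0@[29:32]
pos 33 'b': at 4 (via fail)  → match P0@[30:33]
pos 34 'b': at 4 (via fail)  → match P0@[31:34]
pos 35 'c': at 5 (via fail)
pos 36 'c': at 9 (via fail)
pos 37 'a': at 10
pos 38 'd': at 11
pos 39 'a': at 12  → match P2@[35:39],P4@[37:39]
pos 40 'a': at 16 (via fail)
pos 41 'b': at 1 (via fail)
pos 42 'c': at 5
pos 43 'd': at 6
pos 44 'b': at 7  → match P1@[41:44]
pos 45 'a': at 16 (via fail)
pos 46 'd': at 17
pos 47 'a': at 18  → match P4@[45:47]
pos 48 'b': at 1 (via fail)
pos 49 'b': at 2
pos 50 'b': at 3
pos 51 'b': at 4  → match P0@[48:51]
pos 52 'a': at 13 (via fail)
pos 53 'b': at 1 (via fail)
pos 54 'a': at 16 (via fail)
pos 55 'a': at 16 (via fail)
pos 56 'd': at 17
pos 57 'c': at 8 (via fail)
pos 58 'c': at 9
pos 59 'c': at 9 (via fail)
pos 60 'a': at 10
pos 61 'd': at 11
pos 62 'a': at 12  → match P2@[58:62],P4@[60:62]
pos 63 'a': at 16 (via fail)
pos 64 'd': at 17
pos 65 'a': at 18  → match P4@[63:65]
pos 66 'a': at 16 (via fail)

Matches: [[4,2],[4,4],[9,0],[10,0],[19,0],[22,3],[26,4],[30,0],[31,0],[32,0],[33,0],[34,0],[39,2],[39,4],[44,1],[47,4],[51,0],[62,2],[62,4],[65,4]]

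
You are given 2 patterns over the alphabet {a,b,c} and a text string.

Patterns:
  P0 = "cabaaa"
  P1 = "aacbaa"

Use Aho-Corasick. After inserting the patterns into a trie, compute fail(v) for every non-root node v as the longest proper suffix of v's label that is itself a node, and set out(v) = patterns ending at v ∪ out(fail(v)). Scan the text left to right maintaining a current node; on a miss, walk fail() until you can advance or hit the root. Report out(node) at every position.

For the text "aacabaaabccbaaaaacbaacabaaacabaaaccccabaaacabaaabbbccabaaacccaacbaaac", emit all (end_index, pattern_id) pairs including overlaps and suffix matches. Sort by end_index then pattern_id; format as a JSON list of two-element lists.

Construct AC machine:
Trie nodes:
  n0 'ε': a→7 c→1
  n1 'c': a→2
  n2 'ca': b→3
  n3 'cab': a→4
  n4 'caba': a→5
  n5 'cabaa': a→6
  n6 'cabaaa': ·  ←P0
  n7 'a': a→8
  n8 'aa': c→9
  n9 'aac': b→10
  n10 'aacb': a→11
  n11 'aacba': a→12
  n12 'aacbaa': ·  ←P1

BFS fail/out derivation:
  n1('c'): parent n0 fail=0; on 'c' 0 → fail=0;  out ∅∪∅=∅
  n7('a'): parent n0 fail=0; on 'a' 0 → fail=0;  out ∅∪∅=∅
  n2('ca'): parent n1 fail=0; on 'a' 0 → fail=7;  out ∅∪∅=∅
  n8('aa'): parent n7 fail=0; on 'a' 0 → fail=7;  out ∅∪∅=∅
  n3('cab'): parent n2 fail=7; on 'b' 7→0 → fail=0;  out ∅∪∅=∅
  n9('aac'): parent n8 fail=7; on 'c' 7→0 → fail=1;  out ∅∪∅=∅
  n4('caba'): parent n3 fail=0; on 'a' 0 → fail=7;  out ∅∪∅=∅
  n10('aacb'): parent n9 fail=1; on 'b' 1→0 → fail=0;  out ∅∪∅=∅
  n5('cabaa'): parent n4 fail=7; on 'a' 7 → fail=8;  out ∅∪∅=∅
  n11('aacba'): parent n10 fail=0; on 'a' 0 → fail=7;  out ∅∪∅=∅
  n6('cabaaa'): parent n5 fail=8; on 'a' 8→7 → fail=8;  out {0}∪∅={0}
  n12('aacbaa'): parent n11 fail=7; on 'a' 7 → fail=8;  out {1}∪∅={1}

Scan:
pos 0 'a': at 7
pos 1 'a': at 8
pos 2 'c': at 9
pos 3 'a': at 2 (via fail)
pos 4 'b': at 3
pos 5 'a': at 4
pos 6 'a': at 5
pos 7 'a': at 6  → match P0@[2:7]
pos 8 'b': at 0 (via fail)
pos 9 'c': at 1
pos 10 'c': at 1 (via fail)
pos 11 'b': at 0 (via fail)
pos 12 'a': at 7
pos 13 'a': at 8
pos 14 'a': at 8 (via fail)
pos 15 'a': at 8 (via fail)
pos 16 'a': at 8 (via fail)
pos 17 'c': at 9
pos 18 'b': at 10
pos 19 'a': at 11
pos 20 'a': at 12  → match P1@[15:20]
pos 21 'c': at 9 (via fail)
pos 22 'a': at 2 (via fail)
pos 23 'b': at 3
pos 24 'a': at 4
pos 25 'a': at 5
pos 26 'a': at 6  → match P0@[21:26]
pos 27 'c': at 9 (via fail)
pos 28 'a': at 2 (via fail)
pos 29 'b': at 3
pos 30 'a': at 4
pos 31 'a': at 5
pos 32 'a': at 6  → match P0@[27:32]
pos 33 'c': at 9 (via fail)
pos 34 'c': at 1 (via fail)
pos 35 'c': at 1 (via fail)
pos 36 'c': at 1 (via fail)
pos 37 'a': at 2
pos 38 'b': at 3
pos 39 'a': at 4
pos 40 'a': at 5
pos 41 'a': at 6  → match P0@[36:41]
pos 42 'c': at 9 (via fail)
pos 43 'a': at 2 (via fail)
pos 44 'b': at 3
pos 45 'a': at 4
pos 46 'a': at 5
pos 47 'a': at 6  → match P0@[42:47]
pos 48 'b': at 0 (via fail)
pos 49 'b': at 0
pos 50 'b': at 0
pos 51 'c': at 1
pos 52 'c': at 1 (via fail)
pos 53 'a': at 2
pos 54 'b': at 3
pos 55 'a': at 4
pos 56 'a': at 5
pos 57 'a': at 6  → match P0@[52:57]
pos 58 'c': at 9 (via fail)
pos 59 'c': at 1 (via fail)
pos 60 'c': at 1 (via fail)
pos 61 'a': at 2
pos 62 'a': at 8 (via fail)
pos 63 'c': at 9
pos 64 'b': at 10
pos 65 'a': at 11
pos 66 'a': at 12  → match P1@[61:66]
pos 67 'a': at 8 (via fail)
pos 68 'c': at 9

All matches (sorted): [[7,0],[20,1],[26,0],[32,0],[41,0],[47,0],[57,0],[66,1]]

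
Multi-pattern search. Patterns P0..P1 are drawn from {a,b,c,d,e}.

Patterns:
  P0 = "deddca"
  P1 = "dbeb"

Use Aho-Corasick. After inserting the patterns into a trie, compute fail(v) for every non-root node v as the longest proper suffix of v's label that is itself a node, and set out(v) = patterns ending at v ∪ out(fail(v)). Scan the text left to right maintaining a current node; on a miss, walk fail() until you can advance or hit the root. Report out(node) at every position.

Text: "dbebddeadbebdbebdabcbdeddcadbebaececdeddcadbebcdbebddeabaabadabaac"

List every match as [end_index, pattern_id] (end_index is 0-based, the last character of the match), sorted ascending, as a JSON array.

Build:
Trie (insert patterns):
  n0 'ε': d→1
  n1 'd': b→7 e→2
  n2 'de': d→3
  n3 'ded': d→4
  n4 'dedd': c→5
  n5 'deddc': a→6
  n6 'deddca': ·  [P0 ends]
  n7 'db': e→8
  n8 'dbe': b→9
  n9 'dbeb': ·  [P1 ends]

BFS fail/out derivation:
  n1('d'): parent n0 fail=0; on 'd' 0 → fail=0;  out ∅∪∅=∅
  n2('de'): parent n1 fail=0; on 'e' 0 → fail=0;  out ∅∪∅=∅
  n7('db'): parent n1 fail=0; on 'b' 0 → fail=0;  out ∅∪∅=∅
  n3('ded'): parent n2 fail=0; on 'd' 0 → fail=1;  out ∅∪∅=∅
  n8('dbe'): parent n7 fail=0; on 'e' 0 → fail=0;  out ∅∪∅=∅
  n4('dedd'): parent n3 fail=1; on 'd' 1→0 → fail=1;  out ∅∪∅=∅
  n9('dbeb'): parent n8 fail=0; on 'b' 0 → fail=0;  out {1}∪∅={1}
  n5('deddc'): parent n4 fail=1; on 'c' 1→0 → fail=0;  out ∅∪∅=∅
  n6('deddca'): parent n5 fail=0; on 'a' 0 → fail=0;  out {0}∪∅={0}

Text stream:
[0] read 'd'  n0⇒n1
[1] read 'b'  n1⇒n7
[2] read 'e'  n7⇒n8
[3] read 'b'  n8⇒n9  ** P1@[0:3]
[4] read 'd'  n9⇒n1 ·f
[5] read 'd'  n1⇒n1 ·f
[6] read 'e'  n1⇒n2
[7] read 'a'  n2⇒n0 ·f
[8] read 'd'  n0⇒n1
[9] read 'b'  n1⇒n7
[10] read 'e'  n7⇒n8
[11] read 'b'  n8⇒n9  ** P1@[8:11]
[12] read 'd'  n9⇒n1 ·f
[13] read 'b'  n1⇒n7
[14] read 'e'  n7⇒n8
[15] read 'b'  n8⇒n9  ** P1@[12:15]
[16] read 'd'  n9⇒n1 ·f
[17] read 'a'  n1⇒n0 ·f
[18] read 'b'  n0⇒n0
[19] read 'c'  n0⇒n0
[20] read 'b'  n0⇒n0
[21] read 'd'  n0⇒n1
[22] read 'e'  n1⇒n2
[23] read 'd'  n2⇒n3
[24] read 'd'  n3⇒n4
[25] read 'c'  n4⇒n5
[26] read 'a'  n5⇒n6  ** P0@[21:26]
[27] read 'd'  n6⇒n1 ·f
[28] read 'b'  n1⇒n7
[29] read 'e'  n7⇒n8
[30] read 'b'  n8⇒n9  ** P1@[27:30]
[31] read 'a'  n9⇒n0 ·f
[32] read 'e'  n0⇒n0
[33] read 'c'  n0⇒n0
[34] read 'e'  n0⇒n0
[35] read 'c'  n0⇒n0
[36] read 'd'  n0⇒n1
[37] read 'e'  n1⇒n2
[38] read 'd'  n2⇒n3
[39] read 'd'  n3⇒n4
[40] read 'c'  n4⇒n5
[41] read 'a'  n5⇒n6  ** P0@[36:41]
[42] read 'd'  n6⇒n1 ·f
[43] read 'b'  n1⇒n7
[44] read 'e'  n7⇒n8
[45] read 'b'  n8⇒n9  ** P1@[42:45]
[46] read 'c'  n9⇒n0 ·f
[47] read 'd'  n0⇒n1
[48] read 'b'  n1⇒n7
[49] read 'e'  n7⇒n8
[50] read 'b'  n8⇒n9  ** P1@[47:50]
[51] read 'd'  n9⇒n1 ·f
[52] read 'd'  n1⇒n1 ·f
[53] read 'e'  n1⇒n2
[54] read 'a'  n2⇒n0 ·f
[55] read 'b'  n0⇒n0
[56] read 'a'  n0⇒n0
[57] read 'a'  n0⇒n0
[58] read 'b'  n0⇒n0
[59] read 'a'  n0⇒n0
[60] read 'd'  n0⇒n1
[61] read 'a'  n1⇒n0 ·f
[62] read 'b'  n0⇒n0
[63] read 'a'  n0⇒n0
[64] read 'a'  n0⇒n0
[65] read 'c'  n0⇒n0

Matches: [[3,1],[11,1],[15,1],[26,0],[30,1],[41,0],[45,1],[50,1]]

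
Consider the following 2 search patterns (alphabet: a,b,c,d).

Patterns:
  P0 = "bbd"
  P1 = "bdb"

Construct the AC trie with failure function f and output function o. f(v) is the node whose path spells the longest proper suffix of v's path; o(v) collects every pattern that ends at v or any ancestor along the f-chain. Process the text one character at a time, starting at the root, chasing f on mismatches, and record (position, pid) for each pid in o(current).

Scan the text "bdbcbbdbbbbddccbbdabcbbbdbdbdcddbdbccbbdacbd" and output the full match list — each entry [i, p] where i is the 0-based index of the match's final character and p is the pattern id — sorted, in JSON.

Construct AC machine:
Trie (insert patterns):
  0='ε' goto b→1
  1='b' goto b→2 d→4
  2='bb' goto d→3
  3='bbd' goto ·  ←P0
  4='bd' goto b→5
  5='bdb' goto ·  ←P1

Failure links (BFS by depth):
  fail(1) 'b': from fail(0)=0 chase 'b': 0 ⇒ 0;  out=∅∪out(0)=∅
  fail(2) 'bb': from fail(1)=0 chase 'b': 0 ⇒ 1;  out=∅∪out(1)=∅
  fail(4) 'bd': from fail(1)=0 chase 'd': 0 ⇒ 0;  out=∅∪out(0)=∅
  fail(3) 'bbd': from fail(2)=1 chase 'd': 1 ⇒ 4;  out={0}∪out(4)={0}
  fail(5) 'bdb': from fail(4)=0 chase 'b': 0 ⇒ 1;  out={1}∪out(1)={1}

Text stream:
[0] read 'b'  n0⇒n1
[1] read 'd'  n1⇒n4
[2] read 'b'  n4⇒n5  → match P1@[0:2]
[3] read 'c'  n5⇒n0 (via fail)
[4] read 'b'  n0⇒n1
[5] read 'b'  n1⇒n2
[6] read 'd'  n2⇒n3  → match P0@[4:6]
[7] read 'b'  n3⇒n5 (via fail)  → match P1@[5:7]
[8] read 'b'  n5⇒n2 (via fail)
[9] read 'b'  n2⇒n2 (via fail)
[10] read 'b'  n2⇒n2 (via fail)
[11] read 'd'  n2⇒n3  → match P0@[9:11]
[12] read 'd'  n3⇒n0 (via fail)
[13] read 'c'  n0⇒n0
[14] read 'c'  n0⇒n0
[15] read 'b'  n0⇒n1
[16] read 'b'  n1⇒n2
[17] read 'd'  n2⇒n3  → match P0@[15:17]
[18] read 'a'  n3⇒n0 (via fail)
[19] read 'b'  n0⇒n1
[20] read 'c'  n1⇒n0 (via fail)
[21] read 'b'  n0⇒n1
[22] read 'b'  n1⇒n2
[23] read 'b'  n2⇒n2 (via fail)
[24] read 'd'  n2⇒n3  → match P0@[22:24]
[25] read 'b'  n3⇒n5 (via fail)  → match P1@[23:25]
[26] read 'd'  n5⇒n4 (via fail)
[27] read 'b'  n4⇒n5  → match P1@[25:27]
[28] read 'd'  n5⇒n4 (via fail)
[29] read 'c'  n4⇒n0 (via fail)
[30] read 'd'  n0⇒n0
[31] read 'd'  n0⇒n0
[32] read 'b'  n0⇒n1
[33] read 'd'  n1⇒n4
[34] read 'b'  n4⇒n5  → match P1@[32:34]
[35] read 'c'  n5⇒n0 (via fail)
[36] read 'c'  n0⇒n0
[37] read 'b'  n0⇒n1
[38] read 'b'  n1⇒n2
[39] read 'd'  n2⇒n3  → match P0@[37:39]
[40] read 'a'  n3⇒n0 (via fail)
[41] read 'c'  n0⇒n0
[42] read 'b'  n0⇒n1
[43] read 'd'  n1⇒n4

Matches: [[2,1],[6,0],[7,1],[11,0],[17,0],[24,0],[25,1],[27,1],[34,1],[39,0]]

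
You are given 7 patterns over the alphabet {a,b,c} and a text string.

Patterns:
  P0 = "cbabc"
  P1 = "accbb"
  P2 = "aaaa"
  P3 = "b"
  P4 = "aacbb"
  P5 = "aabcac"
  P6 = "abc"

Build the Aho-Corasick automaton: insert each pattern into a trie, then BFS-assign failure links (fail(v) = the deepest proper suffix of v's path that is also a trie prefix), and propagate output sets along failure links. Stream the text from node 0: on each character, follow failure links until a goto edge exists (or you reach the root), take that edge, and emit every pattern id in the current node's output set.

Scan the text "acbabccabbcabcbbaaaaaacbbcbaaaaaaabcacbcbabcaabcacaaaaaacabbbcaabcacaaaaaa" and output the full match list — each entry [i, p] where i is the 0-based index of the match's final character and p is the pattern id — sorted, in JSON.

Build automaton:
Trie nodes:
  0='ε' goto a→6 b→14 c→1
  1='c' goto b→2
  2='cb' goto a→3
  3='cba' goto b→4
  4='cbab' goto c→5
  5='cbabc' goto ·  [P0 ends]
  6='a' goto a→11 b→22 c→7
  7='ac' goto c→8
  8='acc' goto b→9
  9='accb' goto b→10
  10='accbb' goto ·  [P1 ends]
  11='aa' goto a→12 b→18 c→15
  12='aaa' goto a→13
  13='aaaa' goto ·  [P2 ends]
  14='b' goto ·  [P3 ends]
  15='aac' goto b→16
  16='aacb' goto b→17
  17='aacbb' goto ·  [P4 ends]
  18='aab' goto c→19
  19='aabc' goto a→20
  20='aabca' goto c→21
  21='aabcac' goto ·  [P5 ends]
  22='ab' goto c→23
  23='abc' goto ·  [P6 ends]

BFS fail/out derivation:
  fail(1) 'c': from fail(0)=0 chase 'c': 0 ⇒ 0;  out=∅∪out(0)=∅
  fail(6) 'a': from fail(0)=0 chase 'a': 0 ⇒ 0;  out=∅∪out(0)=∅
  fail(14) 'b': from fail(0)=0 chase 'b': 0 ⇒ 0;  out={3}∪out(0)={3}
  fail(2) 'cb': from fail(1)=0 chase 'b': 0 ⇒ 14;  out=∅∪out(14)={3}
  fail(7) 'ac': from fail(6)=0 chase 'c': 0 ⇒ 1;  out=∅∪out(1)=∅
  fail(11) 'aa': from fail(6)=0 chase 'a': 0 ⇒ 6;  out=∅∪out(6)=∅
  fail(22) 'ab': from fail(6)=0 chase 'b': 0 ⇒ 14;  out=∅∪out(14)={3}
  fail(3) 'cba': from fail(2)=14 chase 'a': 14→0 ⇒ 6;  out=∅∪out(6)=∅
  fail(8) 'acc': from fail(7)=1 chase 'c': 1→0 ⇒ 1;  out=∅∪out(1)=∅
  fail(12) 'aaa': from fail(11)=6 chase 'a': 6 ⇒ 11;  out=∅∪out(11)=∅
  fail(15) 'aac': from fail(11)=6 chase 'c': 6 ⇒ 7;  out=∅∪out(7)=∅
  fail(18) 'aab': from fail(11)=6 chase 'b': 6 ⇒ 22;  out=∅∪out(22)={3}
  fail(23) 'abc': from fail(22)=14 chase 'c': 14→0 ⇒ 1;  out={6}∪out(1)={6}
  fail(4) 'cbab': from fail(3)=6 chase 'b': 6 ⇒ 22;  out=∅∪out(22)={3}
  fail(9) 'accb': from fail(8)=1 chase 'b': 1 ⇒ 2;  out=∅∪out(2)={3}
  fail(13) 'aaaa': from fail(12)=11 chase 'a': 11 ⇒ 12;  out={2}∪out(12)={2}
  fail(16) 'aacb': from fail(15)=7 chase 'b': 7→1 ⇒ 2;  out=∅∪out(2)={3}
  fail(19) 'aabc': from fail(18)=22 chase 'c': 22 ⇒ 23;  out=∅∪out(23)={6}
  fail(5) 'cbabc': from fail(4)=22 chase 'c': 22 ⇒ 23;  out={0}∪out(23)={0,6}
  fail(10) 'accbb': from fail(9)=2 chase 'b': 2→14→0 ⇒ 14;  out={1}∪out(14)={1,3}
  fail(17) 'aacbb': from fail(16)=2 chase 'b': 2→14→0 ⇒ 14;  out={4}∪out(14)={3,4}
  fail(20) 'aabca': from fail(19)=23 chase 'a': 23→1→0 ⇒ 6;  out=∅∪out(6)=∅
  fail(21) 'aabcac': from fail(20)=6 chase 'c': 6 ⇒ 7;  out={5}∪out(7)={5}

Text stream:
[0] read 'a'  n0⇒n6
[1] read 'c'  n6⇒n7
[2] read 'b'  n7⇒n2 ·f  → match P3@[2:2]
[3] read 'a'  n2⇒n3
[4] read 'b'  n3⇒n4  → match P3@[4:4]
[5] read 'c'  n4⇒n5  → match P0@[1:5],P6@[3:5]
[6] read 'c'  n5⇒n1 ·f
[7] read 'a'  n1⇒n6 ·f
[8] read 'b'  n6⇒n22  → match P3@[8:8]
[9] read 'b'  n22⇒n14 ·f  → match P3@[9:9]
[10] read 'c'  n14⇒n1 ·f
[11] read 'a'  n1⇒n6 ·f
[12] read 'b'  n6⇒n22  → match P3@[12:12]
[13] read 'c'  n22⇒n23  → match P6@[11:13]
[14] read 'b'  n23⇒n2 ·f  → match P3@[14:14]
[15] read 'b'  n2⇒n14 ·f  → match P3@[15:15]
[16] read 'a'  n14⇒n6 ·f
[17] read 'a'  n6⇒n11
[18] read 'a'  n11⇒n12
[19] read 'a'  n12⇒n13  → match P2@[16:19]
[20] read 'a'  n13⇒n13 ·f  → match P2@[17:20]
[21] read 'a'  n13⇒n13 ·f  → match P2@[18:21]
[22] read 'c'  n13⇒n15 ·f
[23] read 'b'  n15⇒n16  → match P3@[23:23]
[24] read 'b'  n16⇒n17  → match P3@[24:24],P4@[20:24]
[25] read 'c'  n17⇒n1 ·f
[26] read 'b'  n1⇒n2  → match P3@[26:26]
[27] read 'a'  n2⇒n3
[28] read 'a'  n3⇒n11 ·f
[29] read 'a'  n11⇒n12
[30] read 'a'  n12⇒n13  → match P2@[27:30]
[31] read 'a'  n13⇒n13 ·f  → match P2@[28:31]
[32] read 'a'  n13⇒n13 ·f  → match P2@[29:32]
[33] read 'a'  n13⇒n13 ·f  → match P2@[30:33]
[34] read 'b'  n13⇒n18 ·f  → match P3@[34:34]
[35] read 'c'  n18⇒n19  → match P6@[33:35]
[36] read 'a'  n19⇒n20
[37] read 'c'  n20⇒n21  → match P5@[32:37]
[38] read 'b'  n21⇒n2 ·f  → match P3@[38:38]
[39] read 'c'  n2⇒n1 ·f
[40] read 'b'  n1⇒n2  → match P3@[40:40]
[41] read 'a'  n2⇒n3
[42] read 'b'  n3⇒n4  → match P3@[42:42]
[43] read 'c'  n4⇒n5  → match P0@[39:43],P6@[41:43]
[44] read 'a'  n5⇒n6 ·f
[45] read 'a'  n6⇒n11
[46] read 'b'  n11⇒n18  → match P3@[46:46]
[47] read 'c'  n18⇒n19  → match P6@[45:47]
[48] read 'a'  n19⇒n20
[49] read 'c'  n20⇒n21  → match P5@[44:49]
[50] read 'a'  n21⇒n6 ·f
[51] read 'a'  n6⇒n11
[52] read 'a'  n11⇒n12
[53] read 'a'  n12⇒n13  → match P2@[50:53]
[54] read 'a'  n13⇒n13 ·f  → match P2@[51:54]
[55] read 'a'  n13⇒n13 ·f  → match P2@[52:55]
[56] read 'c'  n13⇒n15 ·f
[57] read 'a'  n15⇒n6 ·f
[58] read 'b'  n6⇒n22  → match P3@[58:58]
[59] read 'b'  n22⇒n14 ·f  → match P3@[59:59]
[60] read 'b'  n14⇒n14 ·f  → match P3@[60:60]
[61] read 'c'  n14⇒n1 ·f
[62] read 'a'  n1⇒n6 ·f
[63] read 'a'  n6⇒n11
[64] read 'b'  n11⇒n18  → match P3@[64:64]
[65] read 'c'  n18⇒n19  → match P6@[63:65]
[66] read 'a'  n19⇒n20
[67] read 'c'  n20⇒n21  → match P5@[62:67]
[68] read 'a'  n21⇒n6 ·f
[69] read 'a'  n6⇒n11
[70] read 'a'  n11⇒n12
[71] read 'a'  n12⇒n13  → match P2@[68:71]
[72] read 'a'  n13⇒n13 ·f  → match P2@[69:72]
[73] read 'a'  n13⇒n13 ·f  → match P2@[70:73]

Result: [[2,3],[4,3],[5,0],[5,6],[8,3],[9,3],[12,3],[13,6],[14,3],[15,3],[19,2],[20,2],[21,2],[23,3],[24,3],[24,4],[26,3],[30,2],[31,2],[32,2],[33,2],[34,3],[35,6],[37,5],[38,3],[40,3],[42,3],[43,0],[43,6],[46,3],[47,6],[49,5],[53,2],[54,2],[55,2],[58,3],[59,3],[60,3],[64,3],[65,6],[67,5],[71,2],[72,2],[73,2]]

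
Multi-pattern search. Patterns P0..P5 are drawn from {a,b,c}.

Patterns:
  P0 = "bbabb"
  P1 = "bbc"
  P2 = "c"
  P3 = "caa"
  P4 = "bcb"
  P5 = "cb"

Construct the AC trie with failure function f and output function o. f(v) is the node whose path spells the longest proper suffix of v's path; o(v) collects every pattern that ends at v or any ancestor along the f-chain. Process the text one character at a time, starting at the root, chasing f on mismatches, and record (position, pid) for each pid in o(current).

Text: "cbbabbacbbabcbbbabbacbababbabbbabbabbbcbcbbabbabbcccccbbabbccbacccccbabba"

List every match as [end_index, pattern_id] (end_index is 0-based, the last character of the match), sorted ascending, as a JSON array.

Construct AC machine:
Trie nodes:
  n0 'ε': b→1 c→7
  n1 'b': b→2 c→10
  n2 'bb': a→3 c→6
  n3 'bba': b→4
  n4 'bbab': b→5
  n5 'bbabb': ·  [P0 ends]
  n6 'bbc': ·  [P1 ends]
  n7 'c': a→8 b→12  [P2 ends]
  n8 'ca': a→9
  n9 'caa': ·  [P3 ends]
  n10 'bc': b→11
  n11 'bcb': ·  [P4 ends]
  n12 'cb': ·  [P5 ends]

Failure links (BFS by depth):
  fail(1) 'b': from fail(0)=0 chase 'b': 0 ⇒ 0;  out=∅∪out(0)=∅
  fail(7) 'c': from fail(0)=0 chase 'c': 0 ⇒ 0;  out={2}∪out(0)={2}
  fail(2) 'bb': from fail(1)=0 chase 'b': 0 ⇒ 1;  out=∅∪out(1)=∅
  fail(8) 'ca': from fail(7)=0 chase 'a': 0 ⇒ 0;  out=∅∪out(0)=∅
  fail(10) 'bc': from fail(1)=0 chase 'c': 0 ⇒ 7;  out=∅∪out(7)={2}
  fail(12) 'cb': from fail(7)=0 chase 'b': 0 ⇒ 1;  out={5}∪out(1)={5}
  fail(3) 'bba': from fail(2)=1 chase 'a': 1→0 ⇒ 0;  out=∅∪out(0)=∅
  fail(6) 'bbc': from fail(2)=1 chase 'c': 1 ⇒ 10;  out={1}∪out(10)={1,2}
  fail(9) 'caa': from fail(8)=0 chase 'a': 0 ⇒ 0;  out={3}∪out(0)={3}
  fail(11) 'bcb': from fail(10)=7 chase 'b': 7 ⇒ 12;  out={4}∪out(12)={4,5}
  fail(4) 'bbab': from fail(3)=0 chase 'b': 0 ⇒ 1;  out=∅∪out(1)=∅
  fail(5) 'bbabb': from fail(4)=1 chase 'b': 1 ⇒ 2;  out={0}∪out(2)={0}

Run:
i=0 'c': node 0→7  emit P2@[0:0]
i=1 'b': node 7→12  emit P5@[0:1]
i=2 'b': node 12→2 (via fail)
i=3 'a': node 2→3
i=4 'b': node 3→4
i=5 'b': node 4→5  emit P0@[1:5]
i=6 'a': node 5→3 (via fail)
i=7 'c': node 3→7 (via fail)  emit P2@[7:7]
i=8 'b': node 7→12  emit P5@[7:8]
i=9 'b': node 12→2 (via fail)
i=10 'a': node 2→3
i=11 'b': node 3→4
i=12 'c': node 4→10 (via fail)  emit P2@[12:12]
i=13 'b': node 10→11  emit P4@[11:13],P5@[12:13]
i=14 'b': node 11→2 (via fail)
i=15 'b': node 2→2 (via fail)
i=16 'a': node 2→3
i=17 'b': node 3→4
i=18 'b': node 4→5  emit P0@[14:18]
i=19 'a': node 5→3 (via fail)
i=20 'c': node 3→7 (via fail)  emit P2@[20:20]
i=21 'b': node 7→12  emit P5@[20:21]
i=22 'a': node 12→0 (via fail)
i=23 'b': node 0→1
i=24 'a': node 1→0 (via fail)
i=25 'b': node 0→1
i=26 'b': node 1→2
i=27 'a': node 2→3
i=28 'b': node 3→4
i=29 'b': node 4→5  emit P0@[25:29]
i=30 'b': node 5→2 (via fail)
i=31 'a': node 2→3
i=32 'b': node 3→4
i=33 'b': node 4→5  emit P0@[29:33]
i=34 'a': node 5→3 (via fail)
i=35 'b': node 3→4
i=36 'b': node 4→5  emit P0@[32:36]
i=37 'b': node 5→2 (via fail)
i=38 'c': node 2→6  emit P1@[36:38],P2@[38:38]
i=39 'b': node 6→11 (via fail)  emit P4@[37:39],P5@[38:39]
i=40 'c': node 11→10 (via fail)  emit P2@[40:40]
i=41 'b': node 10→11  emit P4@[39:41],P5@[40:41]
i=42 'b': node 11→2 (via fail)
i=43 'a': node 2→3
i=44 'b': node 3→4
i=45 'b': node 4→5  emit P0@[41:45]
i=46 'a': node 5→3 (via fail)
i=47 'b': node 3→4
i=48 'b': node 4→5  emit P0@[44:48]
i=49 'c': node 5→6 (via fail)  emit P1@[47:49],P2@[49:49]
i=50 'c': node 6→7 (via fail)  emit P2@[50:50]
i=51 'c': node 7→7 (via fail)  emit P2@[51:51]
i=52 'c': node 7→7 (via fail)  emit P2@[52:52]
i=53 'c': node 7→7 (via fail)  emit P2@[53:53]
i=54 'b': node 7→12  emit P5@[53:54]
i=55 'b': node 12→2 (via fail)
i=56 'a': node 2→3
i=57 'b': node 3→4
i=58 'b': node 4→5  emit P0@[54:58]
i=59 'c': node 5→6 (via fail)  emit P1@[57:59],P2@[59:59]
i=60 'c': node 6→7 (via fail)  emit P2@[60:60]
i=61 'b': node 7→12  emit P5@[60:61]
i=62 'a': node 12→0 (via fail)
i=63 'c': node 0→7  emit P2@[63:63]
i=64 'c': node 7→7 (via fail)  emit P2@[64:64]
i=65 'c': node 7→7 (via fail)  emit P2@[65:65]
i=66 'c': node 7→7 (via fail)  emit P2@[66:66]
i=67 'c': node 7→7 (via fail)  emit P2@[67:67]
i=68 'b': node 7→12  emit P5@[67:68]
i=69 'a': node 12→0 (via fail)
i=70 'b': node 0→1
i=71 'b': node 1→2
i=72 'a': node 2→3

All matches (sorted): [[0,2],[1,5],[5,0],[7,2],[8,5],[12,2],[13,4],[13,5],[18,0],[20,2],[21,5],[29,0],[33,0],[36,0],[38,1],[38,2],[39,4],[39,5],[40,2],[41,4],[41,5],[45,0],[48,0],[49,1],[49,2],[50,2],[51,2],[52,2],[53,2],[54,5],[58,0],[59,1],[59,2],[60,2],[61,5],[63,2],[64,2],[65,2],[66,2],[67,2],[68,5]]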